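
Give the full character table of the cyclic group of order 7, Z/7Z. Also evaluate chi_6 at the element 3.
Character table of Z/7Z (irreps indexed chi_0,...,chi_6 with chi_k(m) = zeta_7^(k*m), zeta_7 = exp(2*pi*i/7)):
  irrep \ class  {0} (size 1)  {1} (size 1)    {2} (size 1)    {3} (size 1)    {4} (size 1)    {5} (size 1)    {6} (size 1)  
  chi_0          1             1               1               1               1               1               1             
  chi_1          1             exp(2*I*pi/7)   exp(4*I*pi/7)   exp(6*I*pi/7)   exp(-6*I*pi/7)  exp(-4*I*pi/7)  exp(-2*I*pi/7)
  chi_2          1             exp(4*I*pi/7)   exp(-6*I*pi/7)  exp(-2*I*pi/7)  exp(2*I*pi/7)   exp(6*I*pi/7)   exp(-4*I*pi/7)
  chi_3          1             exp(6*I*pi/7)   exp(-2*I*pi/7)  exp(4*I*pi/7)   exp(-4*I*pi/7)  exp(2*I*pi/7)   exp(-6*I*pi/7)
  chi_4          1             exp(-6*I*pi/7)  exp(2*I*pi/7)   exp(-4*I*pi/7)  exp(4*I*pi/7)   exp(-2*I*pi/7)  exp(6*I*pi/7) 
  chi_5          1             exp(-4*I*pi/7)  exp(6*I*pi/7)   exp(2*I*pi/7)   exp(-2*I*pi/7)  exp(-6*I*pi/7)  exp(4*I*pi/7) 
  chi_6          1             exp(-2*I*pi/7)  exp(-4*I*pi/7)  exp(-6*I*pi/7)  exp(6*I*pi/7)   exp(4*I*pi/7)   exp(2*I*pi/7) 

Spot check: chi_6(3) = zeta_7^(6*3) = zeta_7^18 = exp(-6*I*pi/7).

Argument: Z/7Z is abelian, so all 7 irreducible complex representations are 1-dimensional. They are given by chi_k(m) = zeta_7^(k*m) for k = 0,...,6. Row orthogonality: sum_m chi_k(m) conj(chi_l(m)) = 7 * [k = l].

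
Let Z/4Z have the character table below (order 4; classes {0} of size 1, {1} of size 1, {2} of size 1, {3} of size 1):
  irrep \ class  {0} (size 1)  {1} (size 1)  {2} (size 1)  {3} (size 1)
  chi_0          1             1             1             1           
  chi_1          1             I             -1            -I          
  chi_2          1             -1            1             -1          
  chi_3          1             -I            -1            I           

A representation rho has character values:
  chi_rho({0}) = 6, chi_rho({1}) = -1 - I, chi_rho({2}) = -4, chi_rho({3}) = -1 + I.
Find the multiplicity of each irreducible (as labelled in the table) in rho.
Multiplicities: chi_0: 0, chi_1: 2, chi_2: 1, chi_3: 3.

Reasoning: Use <chi_rho, chi> = (1/|G|) sum_C |C| * chi_rho(C) * conj(chi(C)) with |G| = 4 for each irreducible chi in the table:
  <chi_rho, chi_0> = (1/4)[1*(6)*conj(1) + 1*(-1 - I)*conj(1) + 1*(-4)*conj(1) + 1*(-1 + I)*conj(1)]
      = (1/4)[(6) + (-1 - I) + (-4) + (-1 + I)] = 0/4 = 0
  <chi_rho, chi_1> = (1/4)[1*(6)*conj(1) + 1*(-1 - I)*conj(I) + 1*(-4)*conj(-1) + 1*(-1 + I)*conj(-I)]
      = (1/4)[(6) + (-1 + I) + (4) + (-1 - I)] = 8/4 = 2
  <chi_rho, chi_2> = (1/4)[1*(6)*conj(1) + 1*(-1 - I)*conj(-1) + 1*(-4)*conj(1) + 1*(-1 + I)*conj(-1)]
      = (1/4)[(6) + (1 + I) + (-4) + (1 - I)] = 4/4 = 1
  <chi_rho, chi_3> = (1/4)[1*(6)*conj(1) + 1*(-1 - I)*conj(-I) + 1*(-4)*conj(-1) + 1*(-1 + I)*conj(I)]
      = (1/4)[(6) + (1 - I) + (4) + (1 + I)] = 12/4 = 3
(Exp terms are combined using exp(i*s)*conj(exp(i*t)) = exp(i*(s-t)), and sums of them are collapsed using the identity that for every m > 1 the m distinct m-th roots of unity sum to 0, e.g. 1 + exp(2*I*pi/3) + exp(-2*I*pi/3) = 0.)
Dimension check: dim(rho) = sum (mult * dim) = 0*1 + 2*1 + 1*1 + 3*1 = 6 = chi_rho(e) = 6.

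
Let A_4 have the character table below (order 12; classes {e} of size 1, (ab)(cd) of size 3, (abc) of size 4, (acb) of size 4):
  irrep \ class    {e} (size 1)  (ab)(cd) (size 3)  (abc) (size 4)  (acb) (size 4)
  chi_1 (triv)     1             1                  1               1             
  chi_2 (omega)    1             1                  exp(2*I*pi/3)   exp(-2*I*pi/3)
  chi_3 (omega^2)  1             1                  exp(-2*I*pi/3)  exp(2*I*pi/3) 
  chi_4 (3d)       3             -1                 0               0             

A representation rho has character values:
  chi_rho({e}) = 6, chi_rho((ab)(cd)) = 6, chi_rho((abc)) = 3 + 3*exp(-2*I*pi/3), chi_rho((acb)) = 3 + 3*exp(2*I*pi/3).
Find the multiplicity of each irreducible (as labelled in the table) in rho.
Multiplicities: chi_1: 3, chi_2: 0, chi_3: 3, chi_4: 0.

Explanation: Use <chi_rho, chi> = (1/|G|) sum_C |C| * chi_rho(C) * conj(chi(C)) with |G| = 12 for each irreducible chi in the table:
  <chi_rho, chi_1> = (1/12)[1*(6)*conj(1) + 3*(6)*conj(1) + 4*(3 + 3*exp(-2*I*pi/3))*conj(1) + 4*(3 + 3*exp(2*I*pi/3))*conj(1)]
      = (1/12)[(6) + (18) + (12 + 12*exp(-2*I*pi/3)) + (12 + 12*exp(2*I*pi/3))] = 36/12 = 3
  <chi_rho, chi_2> = (1/12)[1*(6)*conj(1) + 3*(6)*conj(1) + 4*(3 + 3*exp(-2*I*pi/3))*conj(exp(2*I*pi/3)) + 4*(3 + 3*exp(2*I*pi/3))*conj(exp(-2*I*pi/3))]
      = (1/12)[(6) + (18) + (-12) + (-12)] = 0/12 = 0
  <chi_rho, chi_3> = (1/12)[1*(6)*conj(1) + 3*(6)*conj(1) + 4*(3 + 3*exp(-2*I*pi/3))*conj(exp(-2*I*pi/3)) + 4*(3 + 3*exp(2*I*pi/3))*conj(exp(2*I*pi/3))]
      = (1/12)[(6) + (18) + (12 + 12*exp(2*I*pi/3)) + (12 + 12*exp(-2*I*pi/3))] = 36/12 = 3
  <chi_rho, chi_4> = (1/12)[1*(6)*conj(3) + 3*(6)*conj(-1) + 4*(3 + 3*exp(-2*I*pi/3))*conj(0) + 4*(3 + 3*exp(2*I*pi/3))*conj(0)]
      = (1/12)[(18) + (-18) + (0) + (0)] = 0/12 = 0
(Exp terms are combined using exp(i*s)*conj(exp(i*t)) = exp(i*(s-t)), and sums of them are collapsed using the identity that for every m > 1 the m distinct m-th roots of unity sum to 0, e.g. 1 + exp(2*I*pi/3) + exp(-2*I*pi/3) = 0.)
Dimension check: dim(rho) = sum (mult * dim) = 3*1 + 0*1 + 3*1 + 0*3 = 6 = chi_rho(e) = 6.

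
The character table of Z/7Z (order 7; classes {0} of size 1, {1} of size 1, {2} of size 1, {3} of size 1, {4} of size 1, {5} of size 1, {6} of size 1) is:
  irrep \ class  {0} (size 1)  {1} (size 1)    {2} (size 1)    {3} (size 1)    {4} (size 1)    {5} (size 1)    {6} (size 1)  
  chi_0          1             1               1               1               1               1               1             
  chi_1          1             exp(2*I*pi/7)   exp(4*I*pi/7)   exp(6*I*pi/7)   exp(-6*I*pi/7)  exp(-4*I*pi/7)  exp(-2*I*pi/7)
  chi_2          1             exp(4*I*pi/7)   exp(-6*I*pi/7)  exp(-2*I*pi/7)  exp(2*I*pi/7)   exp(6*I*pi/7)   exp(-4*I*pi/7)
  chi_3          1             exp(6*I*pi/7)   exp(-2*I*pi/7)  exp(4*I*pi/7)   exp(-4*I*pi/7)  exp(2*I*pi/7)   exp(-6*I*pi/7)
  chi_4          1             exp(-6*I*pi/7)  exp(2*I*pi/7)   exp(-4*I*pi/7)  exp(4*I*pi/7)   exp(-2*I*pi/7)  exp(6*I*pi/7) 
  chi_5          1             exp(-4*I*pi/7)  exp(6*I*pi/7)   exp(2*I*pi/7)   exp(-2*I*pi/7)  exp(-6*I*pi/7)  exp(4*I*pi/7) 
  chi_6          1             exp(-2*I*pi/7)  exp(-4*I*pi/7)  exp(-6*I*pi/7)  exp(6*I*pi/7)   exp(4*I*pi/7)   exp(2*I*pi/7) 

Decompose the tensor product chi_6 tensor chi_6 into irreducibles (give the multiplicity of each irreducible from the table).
chi_6 tensor chi_6 = chi_5 (all other irreducibles have multiplicity 0).

Details: The character of a tensor product is the pointwise product (chi_6 * chi_6)(C) = chi_6(C) * chi_6(C):
  {0}: (1)*(1), {1}: (exp(-2*I*pi/7))*(exp(-2*I*pi/7)), {2}: (exp(-4*I*pi/7))*(exp(-4*I*pi/7)), {3}: (exp(-6*I*pi/7))*(exp(-6*I*pi/7)), {4}: (exp(6*I*pi/7))*(exp(6*I*pi/7)), {5}: (exp(4*I*pi/7))*(exp(4*I*pi/7)), {6}: (exp(2*I*pi/7))*(exp(2*I*pi/7))
so (chi_6 * chi_6) takes values
  {0} -> 1, {1} -> exp(-4*I*pi/7), {2} -> exp(6*I*pi/7), {3} -> exp(2*I*pi/7), {4} -> exp(-2*I*pi/7), {5} -> exp(-6*I*pi/7), {6} -> exp(4*I*pi/7).
Now take the inner product of this character with each irreducible chi from the table, <chi_6*chi_6, chi> = (1/7) sum_C |C| (chi_6*chi_6)(C) conj(chi(C)):
  <chi_6*chi_6, chi_0> = (1/7)[1*(1)*conj(1) + 1*(exp(-4*I*pi/7))*conj(1) + 1*(exp(6*I*pi/7))*conj(1) + 1*(exp(2*I*pi/7))*conj(1) + 1*(exp(-2*I*pi/7))*conj(1) + 1*(exp(-6*I*pi/7))*conj(1) + 1*(exp(4*I*pi/7))*conj(1)]
      = (1/7)[(1) + (exp(-4*I*pi/7)) + (exp(6*I*pi/7)) + (exp(2*I*pi/7)) + (exp(-2*I*pi/7)) + (exp(-6*I*pi/7)) + (exp(4*I*pi/7))] = 0/7 = 0
  <chi_6*chi_6, chi_1> = (1/7)[1*(1)*conj(1) + 1*(exp(-4*I*pi/7))*conj(exp(2*I*pi/7)) + 1*(exp(6*I*pi/7))*conj(exp(4*I*pi/7)) + 1*(exp(2*I*pi/7))*conj(exp(6*I*pi/7)) + 1*(exp(-2*I*pi/7))*conj(exp(-6*I*pi/7)) + 1*(exp(-6*I*pi/7))*conj(exp(-4*I*pi/7)) + 1*(exp(4*I*pi/7))*conj(exp(-2*I*pi/7))]
      = (1/7)[(1) + (exp(-6*I*pi/7)) + (exp(2*I*pi/7)) + (exp(-4*I*pi/7)) + (exp(4*I*pi/7)) + (exp(-2*I*pi/7)) + (exp(6*I*pi/7))] = 0/7 = 0
  <chi_6*chi_6, chi_2> = (1/7)[1*(1)*conj(1) + 1*(exp(-4*I*pi/7))*conj(exp(4*I*pi/7)) + 1*(exp(6*I*pi/7))*conj(exp(-6*I*pi/7)) + 1*(exp(2*I*pi/7))*conj(exp(-2*I*pi/7)) + 1*(exp(-2*I*pi/7))*conj(exp(2*I*pi/7)) + 1*(exp(-6*I*pi/7))*conj(exp(6*I*pi/7)) + 1*(exp(4*I*pi/7))*conj(exp(-4*I*pi/7))]
      = (1/7)[(1) + (exp(6*I*pi/7)) + (exp(-2*I*pi/7)) + (exp(4*I*pi/7)) + (exp(-4*I*pi/7)) + (exp(2*I*pi/7)) + (exp(-6*I*pi/7))] = 0/7 = 0
  <chi_6*chi_6, chi_3> = (1/7)[1*(1)*conj(1) + 1*(exp(-4*I*pi/7))*conj(exp(6*I*pi/7)) + 1*(exp(6*I*pi/7))*conj(exp(-2*I*pi/7)) + 1*(exp(2*I*pi/7))*conj(exp(4*I*pi/7)) + 1*(exp(-2*I*pi/7))*conj(exp(-4*I*pi/7)) + 1*(exp(-6*I*pi/7))*conj(exp(2*I*pi/7)) + 1*(exp(4*I*pi/7))*conj(exp(-6*I*pi/7))]
      = (1/7)[(1) + (exp(4*I*pi/7)) + (exp(-6*I*pi/7)) + (exp(-2*I*pi/7)) + (exp(2*I*pi/7)) + (exp(6*I*pi/7)) + (exp(-4*I*pi/7))] = 0/7 = 0
  <chi_6*chi_6, chi_4> = (1/7)[1*(1)*conj(1) + 1*(exp(-4*I*pi/7))*conj(exp(-6*I*pi/7)) + 1*(exp(6*I*pi/7))*conj(exp(2*I*pi/7)) + 1*(exp(2*I*pi/7))*conj(exp(-4*I*pi/7)) + 1*(exp(-2*I*pi/7))*conj(exp(4*I*pi/7)) + 1*(exp(-6*I*pi/7))*conj(exp(-2*I*pi/7)) + 1*(exp(4*I*pi/7))*conj(exp(6*I*pi/7))]
      = (1/7)[(1) + (exp(2*I*pi/7)) + (exp(4*I*pi/7)) + (exp(6*I*pi/7)) + (exp(-6*I*pi/7)) + (exp(-4*I*pi/7)) + (exp(-2*I*pi/7))] = 0/7 = 0
  <chi_6*chi_6, chi_5> = (1/7)[1*(1)*conj(1) + 1*(exp(-4*I*pi/7))*conj(exp(-4*I*pi/7)) + 1*(exp(6*I*pi/7))*conj(exp(6*I*pi/7)) + 1*(exp(2*I*pi/7))*conj(exp(2*I*pi/7)) + 1*(exp(-2*I*pi/7))*conj(exp(-2*I*pi/7)) + 1*(exp(-6*I*pi/7))*conj(exp(-6*I*pi/7)) + 1*(exp(4*I*pi/7))*conj(exp(4*I*pi/7))]
      = (1/7)[(1) + (1) + (1) + (1) + (1) + (1) + (1)] = 7/7 = 1
  <chi_6*chi_6, chi_6> = (1/7)[1*(1)*conj(1) + 1*(exp(-4*I*pi/7))*conj(exp(-2*I*pi/7)) + 1*(exp(6*I*pi/7))*conj(exp(-4*I*pi/7)) + 1*(exp(2*I*pi/7))*conj(exp(-6*I*pi/7)) + 1*(exp(-2*I*pi/7))*conj(exp(6*I*pi/7)) + 1*(exp(-6*I*pi/7))*conj(exp(4*I*pi/7)) + 1*(exp(4*I*pi/7))*conj(exp(2*I*pi/7))]
      = (1/7)[(1) + (exp(-2*I*pi/7)) + (exp(-4*I*pi/7)) + (exp(-6*I*pi/7)) + (exp(6*I*pi/7)) + (exp(4*I*pi/7)) + (exp(2*I*pi/7))] = 0/7 = 0
(Exp terms are combined using exp(i*s)*conj(exp(i*t)) = exp(i*(s-t)), and sums of them are collapsed using the identity that for every m > 1 the m distinct m-th roots of unity sum to 0, e.g. 1 + exp(2*I*pi/3) + exp(-2*I*pi/3) = 0.)
Hence the multiplicities are chi_5: 1. Dimension check: dim(chi_6)*dim(chi_6) = 1*1 = 1 and sum (mult * dim) = 1*1 = 1.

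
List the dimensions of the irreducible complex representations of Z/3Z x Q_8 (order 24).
Dimensions: 1, 1, 1, 1, 1, 1, 1, 1, 1, 1, 1, 1, 2, 2, 2

Proof sketch: There are 15 irreducibles (= number of conjugacy classes). Their dimensions d_i satisfy sum d_i^2 = |G| = 24: 1 + 1 + 1 + 1 + 1 + 1 + 1 + 1 + 1 + 1 + 1 + 1 + 4 + 4 + 4 = 24. (For the product with Z/3Z: each of the 3 1-dim characters of Z/3Z tensors with each irrep of Q_8, giving 3 copies of each Q_8-dimension.)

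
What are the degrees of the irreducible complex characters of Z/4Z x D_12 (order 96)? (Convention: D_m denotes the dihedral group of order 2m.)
Dimensions: 1, 1, 1, 1, 1, 1, 1, 1, 1, 1, 1, 1, 1, 1, 1, 1, 2, 2, 2, 2, 2, 2, 2, 2, 2, 2, 2, 2, 2, 2, 2, 2, 2, 2, 2, 2

There are 36 irreducibles (= number of conjugacy classes). Their dimensions d_i satisfy sum d_i^2 = |G| = 96: 1 + 1 + 1 + 1 + 1 + 1 + 1 + 1 + 1 + 1 + 1 + 1 + 1 + 1 + 1 + 1 + 4 + 4 + 4 + 4 + 4 + 4 + 4 + 4 + 4 + 4 + 4 + 4 + 4 + 4 + 4 + 4 + 4 + 4 + 4 + 4 = 96. (For the product with Z/4Z: each of the 4 1-dim characters of Z/4Z tensors with each irrep of D_12, giving 4 copies of each D_12-dimension.)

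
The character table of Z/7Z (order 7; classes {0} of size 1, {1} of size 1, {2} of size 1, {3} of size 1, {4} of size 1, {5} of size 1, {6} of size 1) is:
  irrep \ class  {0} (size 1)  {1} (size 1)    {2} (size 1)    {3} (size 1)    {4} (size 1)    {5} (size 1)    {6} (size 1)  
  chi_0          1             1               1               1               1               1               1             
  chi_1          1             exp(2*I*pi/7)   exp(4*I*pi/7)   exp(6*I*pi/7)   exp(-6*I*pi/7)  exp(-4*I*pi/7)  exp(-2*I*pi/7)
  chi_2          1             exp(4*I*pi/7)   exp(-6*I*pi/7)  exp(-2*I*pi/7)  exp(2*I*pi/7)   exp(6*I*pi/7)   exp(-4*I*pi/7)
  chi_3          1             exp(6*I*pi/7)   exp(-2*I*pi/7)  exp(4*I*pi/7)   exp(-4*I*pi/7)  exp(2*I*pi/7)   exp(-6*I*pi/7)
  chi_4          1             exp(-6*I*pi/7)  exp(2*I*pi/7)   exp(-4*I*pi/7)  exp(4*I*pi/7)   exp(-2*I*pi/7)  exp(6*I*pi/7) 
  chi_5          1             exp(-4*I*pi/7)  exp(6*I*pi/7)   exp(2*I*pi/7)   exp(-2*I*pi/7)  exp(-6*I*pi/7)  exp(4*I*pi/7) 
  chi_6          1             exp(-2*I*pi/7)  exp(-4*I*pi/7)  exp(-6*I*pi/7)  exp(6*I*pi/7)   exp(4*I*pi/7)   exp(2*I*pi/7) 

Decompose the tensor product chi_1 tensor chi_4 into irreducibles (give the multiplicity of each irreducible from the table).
chi_1 tensor chi_4 = chi_5 (all other irreducibles have multiplicity 0).

Solution. The character of a tensor product is the pointwise product (chi_1 * chi_4)(C) = chi_1(C) * chi_4(C):
  {0}: (1)*(1), {1}: (exp(2*I*pi/7))*(exp(-6*I*pi/7)), {2}: (exp(4*I*pi/7))*(exp(2*I*pi/7)), {3}: (exp(6*I*pi/7))*(exp(-4*I*pi/7)), {4}: (exp(-6*I*pi/7))*(exp(4*I*pi/7)), {5}: (exp(-4*I*pi/7))*(exp(-2*I*pi/7)), {6}: (exp(-2*I*pi/7))*(exp(6*I*pi/7))
so (chi_1 * chi_4) takes values
  {0} -> 1, {1} -> exp(-4*I*pi/7), {2} -> exp(6*I*pi/7), {3} -> exp(2*I*pi/7), {4} -> exp(-2*I*pi/7), {5} -> exp(-6*I*pi/7), {6} -> exp(4*I*pi/7).
Now take the inner product of this character with each irreducible chi from the table, <chi_1*chi_4, chi> = (1/7) sum_C |C| (chi_1*chi_4)(C) conj(chi(C)):
  <chi_1*chi_4, chi_0> = (1/7)[1*(1)*conj(1) + 1*(exp(-4*I*pi/7))*conj(1) + 1*(exp(6*I*pi/7))*conj(1) + 1*(exp(2*I*pi/7))*conj(1) + 1*(exp(-2*I*pi/7))*conj(1) + 1*(exp(-6*I*pi/7))*conj(1) + 1*(exp(4*I*pi/7))*conj(1)]
      = (1/7)[(1) + (exp(-4*I*pi/7)) + (exp(6*I*pi/7)) + (exp(2*I*pi/7)) + (exp(-2*I*pi/7)) + (exp(-6*I*pi/7)) + (exp(4*I*pi/7))] = 0/7 = 0
  <chi_1*chi_4, chi_1> = (1/7)[1*(1)*conj(1) + 1*(exp(-4*I*pi/7))*conj(exp(2*I*pi/7)) + 1*(exp(6*I*pi/7))*conj(exp(4*I*pi/7)) + 1*(exp(2*I*pi/7))*conj(exp(6*I*pi/7)) + 1*(exp(-2*I*pi/7))*conj(exp(-6*I*pi/7)) + 1*(exp(-6*I*pi/7))*conj(exp(-4*I*pi/7)) + 1*(exp(4*I*pi/7))*conj(exp(-2*I*pi/7))]
      = (1/7)[(1) + (exp(-6*I*pi/7)) + (exp(2*I*pi/7)) + (exp(-4*I*pi/7)) + (exp(4*I*pi/7)) + (exp(-2*I*pi/7)) + (exp(6*I*pi/7))] = 0/7 = 0
  <chi_1*chi_4, chi_2> = (1/7)[1*(1)*conj(1) + 1*(exp(-4*I*pi/7))*conj(exp(4*I*pi/7)) + 1*(exp(6*I*pi/7))*conj(exp(-6*I*pi/7)) + 1*(exp(2*I*pi/7))*conj(exp(-2*I*pi/7)) + 1*(exp(-2*I*pi/7))*conj(exp(2*I*pi/7)) + 1*(exp(-6*I*pi/7))*conj(exp(6*I*pi/7)) + 1*(exp(4*I*pi/7))*conj(exp(-4*I*pi/7))]
      = (1/7)[(1) + (exp(6*I*pi/7)) + (exp(-2*I*pi/7)) + (exp(4*I*pi/7)) + (exp(-4*I*pi/7)) + (exp(2*I*pi/7)) + (exp(-6*I*pi/7))] = 0/7 = 0
  <chi_1*chi_4, chi_3> = (1/7)[1*(1)*conj(1) + 1*(exp(-4*I*pi/7))*conj(exp(6*I*pi/7)) + 1*(exp(6*I*pi/7))*conj(exp(-2*I*pi/7)) + 1*(exp(2*I*pi/7))*conj(exp(4*I*pi/7)) + 1*(exp(-2*I*pi/7))*conj(exp(-4*I*pi/7)) + 1*(exp(-6*I*pi/7))*conj(exp(2*I*pi/7)) + 1*(exp(4*I*pi/7))*conj(exp(-6*I*pi/7))]
      = (1/7)[(1) + (exp(4*I*pi/7)) + (exp(-6*I*pi/7)) + (exp(-2*I*pi/7)) + (exp(2*I*pi/7)) + (exp(6*I*pi/7)) + (exp(-4*I*pi/7))] = 0/7 = 0
  <chi_1*chi_4, chi_4> = (1/7)[1*(1)*conj(1) + 1*(exp(-4*I*pi/7))*conj(exp(-6*I*pi/7)) + 1*(exp(6*I*pi/7))*conj(exp(2*I*pi/7)) + 1*(exp(2*I*pi/7))*conj(exp(-4*I*pi/7)) + 1*(exp(-2*I*pi/7))*conj(exp(4*I*pi/7)) + 1*(exp(-6*I*pi/7))*conj(exp(-2*I*pi/7)) + 1*(exp(4*I*pi/7))*conj(exp(6*I*pi/7))]
      = (1/7)[(1) + (exp(2*I*pi/7)) + (exp(4*I*pi/7)) + (exp(6*I*pi/7)) + (exp(-6*I*pi/7)) + (exp(-4*I*pi/7)) + (exp(-2*I*pi/7))] = 0/7 = 0
  <chi_1*chi_4, chi_5> = (1/7)[1*(1)*conj(1) + 1*(exp(-4*I*pi/7))*conj(exp(-4*I*pi/7)) + 1*(exp(6*I*pi/7))*conj(exp(6*I*pi/7)) + 1*(exp(2*I*pi/7))*conj(exp(2*I*pi/7)) + 1*(exp(-2*I*pi/7))*conj(exp(-2*I*pi/7)) + 1*(exp(-6*I*pi/7))*conj(exp(-6*I*pi/7)) + 1*(exp(4*I*pi/7))*conj(exp(4*I*pi/7))]
      = (1/7)[(1) + (1) + (1) + (1) + (1) + (1) + (1)] = 7/7 = 1
  <chi_1*chi_4, chi_6> = (1/7)[1*(1)*conj(1) + 1*(exp(-4*I*pi/7))*conj(exp(-2*I*pi/7)) + 1*(exp(6*I*pi/7))*conj(exp(-4*I*pi/7)) + 1*(exp(2*I*pi/7))*conj(exp(-6*I*pi/7)) + 1*(exp(-2*I*pi/7))*conj(exp(6*I*pi/7)) + 1*(exp(-6*I*pi/7))*conj(exp(4*I*pi/7)) + 1*(exp(4*I*pi/7))*conj(exp(2*I*pi/7))]
      = (1/7)[(1) + (exp(-2*I*pi/7)) + (exp(-4*I*pi/7)) + (exp(-6*I*pi/7)) + (exp(6*I*pi/7)) + (exp(4*I*pi/7)) + (exp(2*I*pi/7))] = 0/7 = 0
(Exp terms are combined using exp(i*s)*conj(exp(i*t)) = exp(i*(s-t)), and sums of them are collapsed using the identity that for every m > 1 the m distinct m-th roots of unity sum to 0, e.g. 1 + exp(2*I*pi/3) + exp(-2*I*pi/3) = 0.)
Hence the multiplicities are chi_5: 1. Dimension check: dim(chi_1)*dim(chi_4) = 1*1 = 1 and sum (mult * dim) = 1*1 = 1.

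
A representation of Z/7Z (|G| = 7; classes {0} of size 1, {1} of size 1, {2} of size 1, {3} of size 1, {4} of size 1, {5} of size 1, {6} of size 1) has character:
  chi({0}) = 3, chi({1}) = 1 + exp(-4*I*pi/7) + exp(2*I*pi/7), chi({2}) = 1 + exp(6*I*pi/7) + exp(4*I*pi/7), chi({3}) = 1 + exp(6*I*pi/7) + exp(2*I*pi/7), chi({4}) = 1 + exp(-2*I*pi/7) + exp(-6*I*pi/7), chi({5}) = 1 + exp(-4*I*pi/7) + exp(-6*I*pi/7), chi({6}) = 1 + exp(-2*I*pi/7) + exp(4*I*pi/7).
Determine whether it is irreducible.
Not irreducible (reducible): <chi, chi> = 3 > 1.

Argument: <chi, chi> = (1/|G|) sum_C |C| * |chi(C)|^2 = (1/7)[1*|3|^2 + 1*|1 + exp(-4*I*pi/7) + exp(2*I*pi/7)|^2 + 1*|1 + exp(6*I*pi/7) + exp(4*I*pi/7)|^2 + 1*|1 + exp(6*I*pi/7) + exp(2*I*pi/7)|^2 + 1*|1 + exp(-2*I*pi/7) + exp(-6*I*pi/7)|^2 + 1*|1 + exp(-4*I*pi/7) + exp(-6*I*pi/7)|^2 + 1*|1 + exp(-2*I*pi/7) + exp(4*I*pi/7)|^2]
  = (1/7)[(9) + (2) + (2) + (2) + (2) + (2) + (2)] = 21/7 = 3.
(Exp terms are combined using exp(i*s)*conj(exp(i*t)) = exp(i*(s-t)), and sums of them are collapsed using the identity that for every m > 1 the m distinct m-th roots of unity sum to 0, e.g. 1 + exp(2*I*pi/3) + exp(-2*I*pi/3) = 0.)
A character is irreducible iff <chi, chi> = 1, so this representation is reducible.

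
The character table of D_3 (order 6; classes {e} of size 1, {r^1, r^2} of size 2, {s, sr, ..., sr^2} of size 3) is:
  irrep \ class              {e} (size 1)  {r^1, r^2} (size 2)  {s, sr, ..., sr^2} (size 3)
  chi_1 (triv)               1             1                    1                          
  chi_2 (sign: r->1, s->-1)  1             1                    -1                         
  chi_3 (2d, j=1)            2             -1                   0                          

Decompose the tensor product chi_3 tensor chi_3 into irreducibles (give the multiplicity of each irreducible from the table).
chi_3 tensor chi_3 = chi_1 + chi_2 + chi_3 (all other irreducibles have multiplicity 0).

Explanation: The character of a tensor product is the pointwise product (chi_3 * chi_3)(C) = chi_3(C) * chi_3(C):
  {e}: (2)*(2), {r^1, r^2}: (-1)*(-1), {s, sr, ..., sr^2}: (0)*(0)
so (chi_3 * chi_3) takes values
  {e} -> 4, {r^1, r^2} -> 1, {s, sr, ..., sr^2} -> 0.
Now take the inner product of this character with each irreducible chi from the table, <chi_3*chi_3, chi> = (1/6) sum_C |C| (chi_3*chi_3)(C) conj(chi(C)):
  <chi_3*chi_3, chi_1> = (1/6)[1*(4)*conj(1) + 2*(1)*conj(1) + 3*(0)*conj(1)]
      = (1/6)[(4) + (2) + (0)] = 6/6 = 1
  <chi_3*chi_3, chi_2> = (1/6)[1*(4)*conj(1) + 2*(1)*conj(1) + 3*(0)*conj(-1)]
      = (1/6)[(4) + (2) + (0)] = 6/6 = 1
  <chi_3*chi_3, chi_3> = (1/6)[1*(4)*conj(2) + 2*(1)*conj(-1) + 3*(0)*conj(0)]
      = (1/6)[(8) + (-2) + (0)] = 6/6 = 1
Hence the multiplicities are chi_1: 1, chi_2: 1, chi_3: 1. Dimension check: dim(chi_3)*dim(chi_3) = 2*2 = 4 and sum (mult * dim) = 1*1 + 1*1 + 1*2 = 4.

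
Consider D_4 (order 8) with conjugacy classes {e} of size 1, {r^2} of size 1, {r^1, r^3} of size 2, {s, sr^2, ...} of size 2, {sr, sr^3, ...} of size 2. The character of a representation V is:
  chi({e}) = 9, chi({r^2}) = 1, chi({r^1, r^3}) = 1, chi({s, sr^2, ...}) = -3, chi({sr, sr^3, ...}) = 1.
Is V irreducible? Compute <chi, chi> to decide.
Not irreducible (reducible): <chi, chi> = 13 > 1.

Why: <chi, chi> = (1/|G|) sum_C |C| * |chi(C)|^2 = (1/8)[1*|9|^2 + 1*|1|^2 + 2*|1|^2 + 2*|-3|^2 + 2*|1|^2]
  = (1/8)[(81) + (1) + (2) + (18) + (2)] = 104/8 = 13.
A character is irreducible iff <chi, chi> = 1, so this representation is reducible.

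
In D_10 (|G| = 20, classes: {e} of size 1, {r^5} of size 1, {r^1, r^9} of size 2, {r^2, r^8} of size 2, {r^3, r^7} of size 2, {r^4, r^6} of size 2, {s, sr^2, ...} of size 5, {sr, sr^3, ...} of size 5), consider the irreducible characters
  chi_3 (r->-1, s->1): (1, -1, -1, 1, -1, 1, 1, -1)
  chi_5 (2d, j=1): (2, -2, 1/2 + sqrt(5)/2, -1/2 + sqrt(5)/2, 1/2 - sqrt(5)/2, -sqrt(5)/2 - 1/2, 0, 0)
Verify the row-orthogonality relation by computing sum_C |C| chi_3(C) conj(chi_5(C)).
Sum = 0; so <chi_3, chi_5> = 0 (distinct irreducibles are orthogonal).

Proof sketch: Compute term by term over conjugacy classes (|C| * chi_3(C) * conj(chi_5(C))):
  1*(1)*conj(2) + 1*(-1)*conj(-2) + 2*(-1)*conj(1/2 + sqrt(5)/2) + 2*(1)*conj(-1/2 + sqrt(5)/2) + 2*(-1)*conj(1/2 - sqrt(5)/2) + 2*(1)*conj(-sqrt(5)/2 - 1/2) + 5*(1)*conj(0) + 5*(-1)*conj(0)
  = (2) + (2) + (-sqrt(5) - 1) + (-1 + sqrt(5)) + (-1 + sqrt(5)) + (-sqrt(5) - 1) + (0) + (0)
  = 0.
Dividing by |G| = 20 gives 0/20 = 0, matching the row-orthogonality relation <chi_3, chi_5> = [chi_3 = chi_5].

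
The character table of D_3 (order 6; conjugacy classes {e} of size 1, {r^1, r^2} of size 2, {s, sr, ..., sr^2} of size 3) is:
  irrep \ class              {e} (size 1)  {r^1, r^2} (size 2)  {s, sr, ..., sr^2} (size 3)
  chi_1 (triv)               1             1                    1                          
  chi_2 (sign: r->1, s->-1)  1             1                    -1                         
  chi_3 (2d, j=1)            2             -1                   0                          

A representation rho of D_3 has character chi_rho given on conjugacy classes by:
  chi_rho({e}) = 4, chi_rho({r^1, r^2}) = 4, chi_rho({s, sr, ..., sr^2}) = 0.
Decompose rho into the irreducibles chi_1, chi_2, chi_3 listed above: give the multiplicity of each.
Multiplicities: chi_1: 2, chi_2: 2, chi_3: 0.

Derivation: Use <chi_rho, chi> = (1/|G|) sum_C |C| * chi_rho(C) * conj(chi(C)) with |G| = 6 for each irreducible chi in the table:
  <chi_rho, chi_1> = (1/6)[1*(4)*conj(1) + 2*(4)*conj(1) + 3*(0)*conj(1)]
      = (1/6)[(4) + (8) + (0)] = 12/6 = 2
  <chi_rho, chi_2> = (1/6)[1*(4)*conj(1) + 2*(4)*conj(1) + 3*(0)*conj(-1)]
      = (1/6)[(4) + (8) + (0)] = 12/6 = 2
  <chi_rho, chi_3> = (1/6)[1*(4)*conj(2) + 2*(4)*conj(-1) + 3*(0)*conj(0)]
      = (1/6)[(8) + (-8) + (0)] = 0/6 = 0
Dimension check: dim(rho) = sum (mult * dim) = 2*1 + 2*1 + 0*2 = 4 = chi_rho(e) = 4.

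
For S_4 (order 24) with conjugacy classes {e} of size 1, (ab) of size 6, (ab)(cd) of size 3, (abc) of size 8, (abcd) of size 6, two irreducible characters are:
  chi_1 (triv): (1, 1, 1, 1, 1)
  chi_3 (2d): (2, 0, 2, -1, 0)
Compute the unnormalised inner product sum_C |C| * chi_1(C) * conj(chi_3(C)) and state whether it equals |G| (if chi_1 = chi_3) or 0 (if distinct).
Sum = 0; so <chi_1, chi_3> = 0 (distinct irreducibles are orthogonal).

Justification: Compute term by term over conjugacy classes (|C| * chi_1(C) * conj(chi_3(C))):
  1*(1)*conj(2) + 6*(1)*conj(0) + 3*(1)*conj(2) + 8*(1)*conj(-1) + 6*(1)*conj(0)
  = (2) + (0) + (6) + (-8) + (0)
  = 0.
Dividing by |G| = 24 gives 0/24 = 0, matching the row-orthogonality relation <chi_1, chi_3> = [chi_1 = chi_3].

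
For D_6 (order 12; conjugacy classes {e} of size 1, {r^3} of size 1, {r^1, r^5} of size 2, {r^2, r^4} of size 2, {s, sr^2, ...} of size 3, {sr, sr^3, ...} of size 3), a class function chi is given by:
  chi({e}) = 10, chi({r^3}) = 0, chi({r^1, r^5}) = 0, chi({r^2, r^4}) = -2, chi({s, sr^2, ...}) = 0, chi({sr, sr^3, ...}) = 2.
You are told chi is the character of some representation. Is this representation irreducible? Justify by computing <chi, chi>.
Not irreducible (reducible): <chi, chi> = 10 > 1.

Justification: <chi, chi> = (1/|G|) sum_C |C| * |chi(C)|^2 = (1/12)[1*|10|^2 + 1*|0|^2 + 2*|0|^2 + 2*|-2|^2 + 3*|0|^2 + 3*|2|^2]
  = (1/12)[(100) + (0) + (0) + (8) + (0) + (12)] = 120/12 = 10.
A character is irreducible iff <chi, chi> = 1, so this representation is reducible.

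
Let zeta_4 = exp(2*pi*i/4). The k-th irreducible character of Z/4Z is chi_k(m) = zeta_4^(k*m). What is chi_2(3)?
chi_2(3) = zeta_4^6 = -1

Working: chi_2(3) = zeta_4^(2*3) = zeta_4^6. Since zeta_4^4 = 1, this equals zeta_4^2 = exp(2*pi*i*2/4) = -1.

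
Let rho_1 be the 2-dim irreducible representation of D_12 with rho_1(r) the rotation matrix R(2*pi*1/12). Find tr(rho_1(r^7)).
chi_{rho_1}(r^7) = 2*cos(2*pi*1*7/12) = -sqrt(3)

Reasoning: rho_1(r^7) is rotation by angle 2*pi*1*7/12, whose trace is 2*cos(2*pi*1*7/12) = -sqrt(3).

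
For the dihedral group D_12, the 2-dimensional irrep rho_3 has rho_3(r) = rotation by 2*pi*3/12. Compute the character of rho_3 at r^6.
chi_{rho_3}(r^6) = 2*cos(2*pi*3*6/12) = -2

Explanation: rho_3(r^6) is rotation by angle 2*pi*3*6/12, whose trace is 2*cos(2*pi*3*6/12) = -2.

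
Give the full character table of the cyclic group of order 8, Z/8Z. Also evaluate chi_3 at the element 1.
Character table of Z/8Z (irreps indexed chi_0,...,chi_7 with chi_k(m) = zeta_8^(k*m), zeta_8 = exp(2*pi*i/8)):
  irrep \ class  {0} (size 1)  {1} (size 1)    {2} (size 1)  {3} (size 1)    {4} (size 1)  {5} (size 1)    {6} (size 1)  {7} (size 1)  
  chi_0          1             1               1             1               1             1               1             1             
  chi_1          1             exp(I*pi/4)     I             exp(3*I*pi/4)   -1            exp(-3*I*pi/4)  -I            exp(-I*pi/4)  
  chi_2          1             I               -1            -I              1             I               -1            -I            
  chi_3          1             exp(3*I*pi/4)   -I            exp(I*pi/4)     -1            exp(-I*pi/4)    I             exp(-3*I*pi/4)
  chi_4          1             -1              1             -1              1             -1              1             -1            
  chi_5          1             exp(-3*I*pi/4)  I             exp(-I*pi/4)    -1            exp(I*pi/4)     -I            exp(3*I*pi/4) 
  chi_6          1             -I              -1            I               1             -I              -1            I             
  chi_7          1             exp(-I*pi/4)    -I            exp(-3*I*pi/4)  -1            exp(3*I*pi/4)   I             exp(I*pi/4)   

Spot check: chi_3(1) = zeta_8^(3*1) = zeta_8^3 = exp(3*I*pi/4).

Details: Z/8Z is abelian, so all 8 irreducible complex representations are 1-dimensional. They are given by chi_k(m) = zeta_8^(k*m) for k = 0,...,7. Row orthogonality: sum_m chi_k(m) conj(chi_l(m)) = 8 * [k = l].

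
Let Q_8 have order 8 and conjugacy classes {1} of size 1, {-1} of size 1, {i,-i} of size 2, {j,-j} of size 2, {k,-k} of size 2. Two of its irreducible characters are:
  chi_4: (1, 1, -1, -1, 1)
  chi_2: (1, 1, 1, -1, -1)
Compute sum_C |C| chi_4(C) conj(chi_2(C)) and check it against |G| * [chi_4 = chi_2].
Sum = 0; so <chi_4, chi_2> = 0 (distinct irreducibles are orthogonal).

Derivation: Compute term by term over conjugacy classes (|C| * chi_4(C) * conj(chi_2(C))):
  1*(1)*conj(1) + 1*(1)*conj(1) + 2*(-1)*conj(1) + 2*(-1)*conj(-1) + 2*(1)*conj(-1)
  = (1) + (1) + (-2) + (2) + (-2)
  = 0.
Dividing by |G| = 8 gives 0/8 = 0, matching the row-orthogonality relation <chi_4, chi_2> = [chi_4 = chi_2].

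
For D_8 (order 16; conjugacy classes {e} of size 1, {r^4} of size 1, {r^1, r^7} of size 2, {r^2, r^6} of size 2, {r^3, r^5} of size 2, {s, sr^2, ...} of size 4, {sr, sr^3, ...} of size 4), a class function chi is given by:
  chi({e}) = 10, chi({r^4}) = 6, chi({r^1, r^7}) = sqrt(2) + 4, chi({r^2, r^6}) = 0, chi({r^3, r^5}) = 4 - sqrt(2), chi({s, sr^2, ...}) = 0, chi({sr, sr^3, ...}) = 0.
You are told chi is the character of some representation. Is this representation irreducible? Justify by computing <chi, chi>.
Not irreducible (reducible): <chi, chi> = 13 > 1.

Derivation: <chi, chi> = (1/|G|) sum_C |C| * |chi(C)|^2 = (1/16)[1*|10|^2 + 1*|6|^2 + 2*|sqrt(2) + 4|^2 + 2*|0|^2 + 2*|4 - sqrt(2)|^2 + 4*|0|^2 + 4*|0|^2]
  = (1/16)[(100) + (36) + (16*sqrt(2) + 36) + (0) + (36 - 16*sqrt(2)) + (0) + (0)] = 208/16 = 13.
A character is irreducible iff <chi, chi> = 1, so this representation is reducible.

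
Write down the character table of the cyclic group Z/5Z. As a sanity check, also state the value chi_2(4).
Character table of Z/5Z (irreps indexed chi_0,...,chi_4 with chi_k(m) = zeta_5^(k*m), zeta_5 = exp(2*pi*i/5)):
  irrep \ class  {0} (size 1)  {1} (size 1)    {2} (size 1)    {3} (size 1)    {4} (size 1)  
  chi_0          1             1               1               1               1             
  chi_1          1             exp(2*I*pi/5)   exp(4*I*pi/5)   exp(-4*I*pi/5)  exp(-2*I*pi/5)
  chi_2          1             exp(4*I*pi/5)   exp(-2*I*pi/5)  exp(2*I*pi/5)   exp(-4*I*pi/5)
  chi_3          1             exp(-4*I*pi/5)  exp(2*I*pi/5)   exp(-2*I*pi/5)  exp(4*I*pi/5) 
  chi_4          1             exp(-2*I*pi/5)  exp(-4*I*pi/5)  exp(4*I*pi/5)   exp(2*I*pi/5) 

Spot check: chi_2(4) = zeta_5^(2*4) = zeta_5^8 = exp(-4*I*pi/5).

Explanation: Z/5Z is abelian, so all 5 irreducible complex representations are 1-dimensional. They are given by chi_k(m) = zeta_5^(k*m) for k = 0,...,4. Row orthogonality: sum_m chi_k(m) conj(chi_l(m)) = 5 * [k = l].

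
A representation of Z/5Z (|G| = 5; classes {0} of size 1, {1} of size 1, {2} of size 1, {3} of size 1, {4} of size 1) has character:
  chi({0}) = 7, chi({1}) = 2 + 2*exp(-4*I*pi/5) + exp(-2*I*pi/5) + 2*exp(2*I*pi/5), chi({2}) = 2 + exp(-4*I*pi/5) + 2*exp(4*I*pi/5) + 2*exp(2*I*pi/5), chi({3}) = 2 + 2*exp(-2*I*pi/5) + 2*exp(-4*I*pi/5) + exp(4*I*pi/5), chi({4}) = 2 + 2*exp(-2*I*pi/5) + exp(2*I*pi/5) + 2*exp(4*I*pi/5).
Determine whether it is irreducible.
Not irreducible (reducible): <chi, chi> = 13 > 1.

Working: <chi, chi> = (1/|G|) sum_C |C| * |chi(C)|^2 = (1/5)[1*|7|^2 + 1*|2 + 2*exp(-4*I*pi/5) + exp(-2*I*pi/5) + 2*exp(2*I*pi/5)|^2 + 1*|2 + exp(-4*I*pi/5) + 2*exp(4*I*pi/5) + 2*exp(2*I*pi/5)|^2 + 1*|2 + 2*exp(-2*I*pi/5) + 2*exp(-4*I*pi/5) + exp(4*I*pi/5)|^2 + 1*|2 + 2*exp(-2*I*pi/5) + exp(2*I*pi/5) + 2*exp(4*I*pi/5)|^2]
  = (1/5)[(49) + (13 + 8*exp(-2*I*pi/5) + 10*exp(-4*I*pi/5) + 10*exp(4*I*pi/5) + 8*exp(2*I*pi/5)) + (13 + 10*exp(-2*I*pi/5) + 8*exp(-4*I*pi/5) + 8*exp(4*I*pi/5) + 10*exp(2*I*pi/5)) + (13 + 10*exp(-2*I*pi/5) + 8*exp(-4*I*pi/5) + 8*exp(4*I*pi/5) + 10*exp(2*I*pi/5)) + (13 + 8*exp(-2*I*pi/5) + 10*exp(-4*I*pi/5) + 10*exp(4*I*pi/5) + 8*exp(2*I*pi/5))] = 65/5 = 13.
(Exp terms are combined using exp(i*s)*conj(exp(i*t)) = exp(i*(s-t)), and sums of them are collapsed using the identity that for every m > 1 the m distinct m-th roots of unity sum to 0, e.g. 1 + exp(2*I*pi/3) + exp(-2*I*pi/3) = 0.)
A character is irreducible iff <chi, chi> = 1, so this representation is reducible.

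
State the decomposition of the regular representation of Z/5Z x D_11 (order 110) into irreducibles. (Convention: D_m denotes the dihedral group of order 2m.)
Each irreducible V_i of dimension d_i appears with multiplicity d_i, i.e. rho_reg = (direct sum over all irreducibles V_i) d_i V_i. The irreducible dimensions for Z/5Z x D_11 are 1, 1, 1, 1, 1, 1, 1, 1, 1, 1, 2, 2, 2, 2, 2, 2, 2, 2, 2, 2, 2, 2, 2, 2, 2, 2, 2, 2, 2, 2, 2, 2, 2, 2, 2: 10 irreducibles of dimension 1, each with multiplicity 1; 25 irreducibles of dimension 2, each with multiplicity 2. Total dimension 10*1*1 + 25*2*2 = 110 = |G|.

Explanation: General theorem: in the regular representation of a finite group G, each irreducible appears with multiplicity equal to its dimension. Check: dim(rho_reg) = sum d_i^2 = 1 + 1 + 1 + 1 + 1 + 1 + 1 + 1 + 1 + 1 + 4 + 4 + 4 + 4 + 4 + 4 + 4 + 4 + 4 + 4 + 4 + 4 + 4 + 4 + 4 + 4 + 4 + 4 + 4 + 4 + 4 + 4 + 4 + 4 + 4 = 110 = |G|.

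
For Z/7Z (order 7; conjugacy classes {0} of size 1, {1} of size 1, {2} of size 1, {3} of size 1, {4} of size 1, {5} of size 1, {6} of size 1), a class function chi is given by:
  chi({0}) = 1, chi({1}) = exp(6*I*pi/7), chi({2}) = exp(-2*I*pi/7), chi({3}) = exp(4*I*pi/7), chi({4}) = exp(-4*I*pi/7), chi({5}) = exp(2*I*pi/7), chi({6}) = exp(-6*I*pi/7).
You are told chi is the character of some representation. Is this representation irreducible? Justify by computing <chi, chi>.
Irreducible: <chi, chi> = 1.

Solution. <chi, chi> = (1/|G|) sum_C |C| * |chi(C)|^2 = (1/7)[1*|1|^2 + 1*|exp(6*I*pi/7)|^2 + 1*|exp(-2*I*pi/7)|^2 + 1*|exp(4*I*pi/7)|^2 + 1*|exp(-4*I*pi/7)|^2 + 1*|exp(2*I*pi/7)|^2 + 1*|exp(-6*I*pi/7)|^2]
  = (1/7)[(1) + (1) + (1) + (1) + (1) + (1) + (1)] = 7/7 = 1.
(Exp terms are combined using exp(i*s)*conj(exp(i*t)) = exp(i*(s-t)), and sums of them are collapsed using the identity that for every m > 1 the m distinct m-th roots of unity sum to 0, e.g. 1 + exp(2*I*pi/3) + exp(-2*I*pi/3) = 0.)
A character is irreducible iff <chi, chi> = 1, so this representation is irreducible.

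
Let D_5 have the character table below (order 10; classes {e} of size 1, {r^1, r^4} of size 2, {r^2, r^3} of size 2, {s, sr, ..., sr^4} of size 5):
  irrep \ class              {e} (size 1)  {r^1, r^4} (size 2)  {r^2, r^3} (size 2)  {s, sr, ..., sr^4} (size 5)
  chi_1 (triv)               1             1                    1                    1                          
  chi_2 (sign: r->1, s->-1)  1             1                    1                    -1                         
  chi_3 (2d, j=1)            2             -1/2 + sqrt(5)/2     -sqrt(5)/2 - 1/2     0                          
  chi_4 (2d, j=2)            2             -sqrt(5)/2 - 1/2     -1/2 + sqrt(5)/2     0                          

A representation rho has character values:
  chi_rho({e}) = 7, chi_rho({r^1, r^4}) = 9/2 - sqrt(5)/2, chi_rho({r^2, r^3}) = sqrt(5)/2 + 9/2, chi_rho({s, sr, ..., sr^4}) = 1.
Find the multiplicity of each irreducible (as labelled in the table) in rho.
Multiplicities: chi_1: 3, chi_2: 2, chi_3: 0, chi_4: 1.

Details: Use <chi_rho, chi> = (1/|G|) sum_C |C| * chi_rho(C) * conj(chi(C)) with |G| = 10 for each irreducible chi in the table:
  <chi_rho, chi_1> = (1/10)[1*(7)*conj(1) + 2*(9/2 - sqrt(5)/2)*conj(1) + 2*(sqrt(5)/2 + 9/2)*conj(1) + 5*(1)*conj(1)]
      = (1/10)[(7) + (9 - sqrt(5)) + (sqrt(5) + 9) + (5)] = 30/10 = 3
  <chi_rho, chi_2> = (1/10)[1*(7)*conj(1) + 2*(9/2 - sqrt(5)/2)*conj(1) + 2*(sqrt(5)/2 + 9/2)*conj(1) + 5*(1)*conj(-1)]
      = (1/10)[(7) + (9 - sqrt(5)) + (sqrt(5) + 9) + (-5)] = 20/10 = 2
  <chi_rho, chi_3> = (1/10)[1*(7)*conj(2) + 2*(9/2 - sqrt(5)/2)*conj(-1/2 + sqrt(5)/2) + 2*(sqrt(5)/2 + 9/2)*conj(-sqrt(5)/2 - 1/2) + 5*(1)*conj(0)]
      = (1/10)[(14) + (-7 + 5*sqrt(5)) + (-5*sqrt(5) - 7) + (0)] = 0/10 = 0
  <chi_rho, chi_4> = (1/10)[1*(7)*conj(2) + 2*(9/2 - sqrt(5)/2)*conj(-sqrt(5)/2 - 1/2) + 2*(sqrt(5)/2 + 9/2)*conj(-1/2 + sqrt(5)/2) + 5*(1)*conj(0)]
      = (1/10)[(14) + (-4*sqrt(5) - 2) + (-2 + 4*sqrt(5)) + (0)] = 10/10 = 1
Dimension check: dim(rho) = sum (mult * dim) = 3*1 + 2*1 + 0*2 + 1*2 = 7 = chi_rho(e) = 7.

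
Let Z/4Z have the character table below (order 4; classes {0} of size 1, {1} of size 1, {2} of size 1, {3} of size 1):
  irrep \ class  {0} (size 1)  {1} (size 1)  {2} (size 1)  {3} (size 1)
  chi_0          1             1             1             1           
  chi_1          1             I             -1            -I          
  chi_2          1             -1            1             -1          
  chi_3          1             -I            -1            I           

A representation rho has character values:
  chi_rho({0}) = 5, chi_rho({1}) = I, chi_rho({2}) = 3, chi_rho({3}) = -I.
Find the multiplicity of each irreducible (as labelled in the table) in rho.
Multiplicities: chi_0: 2, chi_1: 1, chi_2: 2, chi_3: 0.

Proof sketch: Use <chi_rho, chi> = (1/|G|) sum_C |C| * chi_rho(C) * conj(chi(C)) with |G| = 4 for each irreducible chi in the table:
  <chi_rho, chi_0> = (1/4)[1*(5)*conj(1) + 1*(I)*conj(1) + 1*(3)*conj(1) + 1*(-I)*conj(1)]
      = (1/4)[(5) + (I) + (3) + (-I)] = 8/4 = 2
  <chi_rho, chi_1> = (1/4)[1*(5)*conj(1) + 1*(I)*conj(I) + 1*(3)*conj(-1) + 1*(-I)*conj(-I)]
      = (1/4)[(5) + (1) + (-3) + (1)] = 4/4 = 1
  <chi_rho, chi_2> = (1/4)[1*(5)*conj(1) + 1*(I)*conj(-1) + 1*(3)*conj(1) + 1*(-I)*conj(-1)]
      = (1/4)[(5) + (-I) + (3) + (I)] = 8/4 = 2
  <chi_rho, chi_3> = (1/4)[1*(5)*conj(1) + 1*(I)*conj(-I) + 1*(3)*conj(-1) + 1*(-I)*conj(I)]
      = (1/4)[(5) + (-1) + (-3) + (-1)] = 0/4 = 0
(Exp terms are combined using exp(i*s)*conj(exp(i*t)) = exp(i*(s-t)), and sums of them are collapsed using the identity that for every m > 1 the m distinct m-th roots of unity sum to 0, e.g. 1 + exp(2*I*pi/3) + exp(-2*I*pi/3) = 0.)
Dimension check: dim(rho) = sum (mult * dim) = 2*1 + 1*1 + 2*1 + 0*1 = 5 = chi_rho(e) = 5.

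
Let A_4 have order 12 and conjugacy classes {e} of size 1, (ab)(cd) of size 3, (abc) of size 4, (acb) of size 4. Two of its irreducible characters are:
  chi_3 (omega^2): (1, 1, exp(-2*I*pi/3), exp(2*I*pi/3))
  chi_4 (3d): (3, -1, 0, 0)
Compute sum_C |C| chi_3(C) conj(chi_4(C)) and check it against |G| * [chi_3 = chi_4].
Sum = 0; so <chi_3, chi_4> = 0 (distinct irreducibles are orthogonal).

Solution. Compute term by term over conjugacy classes (|C| * chi_3(C) * conj(chi_4(C))):
  1*(1)*conj(3) + 3*(1)*conj(-1) + 4*(exp(-2*I*pi/3))*conj(0) + 4*(exp(2*I*pi/3))*conj(0)
  = (3) + (-3) + (0) + (0)
  = 0.
(Exp terms are combined using exp(i*s)*conj(exp(i*t)) = exp(i*(s-t)), and sums of them are collapsed using the identity that for every m > 1 the m distinct m-th roots of unity sum to 0, e.g. 1 + exp(2*I*pi/3) + exp(-2*I*pi/3) = 0.)
Dividing by |G| = 12 gives 0/12 = 0, matching the row-orthogonality relation <chi_3, chi_4> = [chi_3 = chi_4].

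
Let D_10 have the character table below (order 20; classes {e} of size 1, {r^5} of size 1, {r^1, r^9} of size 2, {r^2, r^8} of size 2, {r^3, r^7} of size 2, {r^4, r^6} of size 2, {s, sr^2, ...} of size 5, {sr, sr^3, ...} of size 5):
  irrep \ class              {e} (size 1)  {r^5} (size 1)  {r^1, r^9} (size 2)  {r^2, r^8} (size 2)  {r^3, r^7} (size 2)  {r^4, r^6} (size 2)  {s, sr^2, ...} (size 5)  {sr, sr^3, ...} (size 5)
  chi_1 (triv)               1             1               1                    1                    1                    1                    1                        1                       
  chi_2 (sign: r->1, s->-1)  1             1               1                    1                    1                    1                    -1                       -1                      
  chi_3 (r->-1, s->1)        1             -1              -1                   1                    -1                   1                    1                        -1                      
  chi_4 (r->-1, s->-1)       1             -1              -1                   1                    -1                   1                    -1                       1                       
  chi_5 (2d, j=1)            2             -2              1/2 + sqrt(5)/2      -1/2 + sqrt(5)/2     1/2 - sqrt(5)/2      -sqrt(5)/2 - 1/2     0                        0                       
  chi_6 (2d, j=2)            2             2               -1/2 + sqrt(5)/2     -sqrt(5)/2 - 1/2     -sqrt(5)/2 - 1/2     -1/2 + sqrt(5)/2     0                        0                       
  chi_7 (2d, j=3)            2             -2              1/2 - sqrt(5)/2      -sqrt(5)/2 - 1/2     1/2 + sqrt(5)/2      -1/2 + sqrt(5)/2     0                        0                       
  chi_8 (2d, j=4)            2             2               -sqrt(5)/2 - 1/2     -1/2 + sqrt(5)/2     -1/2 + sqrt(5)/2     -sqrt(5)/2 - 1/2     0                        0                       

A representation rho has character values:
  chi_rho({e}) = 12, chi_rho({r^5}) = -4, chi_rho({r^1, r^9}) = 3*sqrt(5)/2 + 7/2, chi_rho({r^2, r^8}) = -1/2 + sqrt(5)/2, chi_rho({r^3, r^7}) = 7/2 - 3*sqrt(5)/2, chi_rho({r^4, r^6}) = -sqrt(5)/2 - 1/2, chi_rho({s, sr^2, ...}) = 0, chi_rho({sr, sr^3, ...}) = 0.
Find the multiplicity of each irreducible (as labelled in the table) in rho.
Multiplicities: chi_1: 1, chi_2: 1, chi_3: 0, chi_4: 0, chi_5: 3, chi_6: 1, chi_7: 1, chi_8: 0.

Details: Use <chi_rho, chi> = (1/|G|) sum_C |C| * chi_rho(C) * conj(chi(C)) with |G| = 20 for each irreducible chi in the table:
  <chi_rho, chi_1> = (1/20)[1*(12)*conj(1) + 1*(-4)*conj(1) + 2*(3*sqrt(5)/2 + 7/2)*conj(1) + 2*(-1/2 + sqrt(5)/2)*conj(1) + 2*(7/2 - 3*sqrt(5)/2)*conj(1) + 2*(-sqrt(5)/2 - 1/2)*conj(1) + 5*(0)*conj(1) + 5*(0)*conj(1)]
      = (1/20)[(12) + (-4) + (3*sqrt(5) + 7) + (-1 + sqrt(5)) + (7 - 3*sqrt(5)) + (-sqrt(5) - 1) + (0) + (0)] = 20/20 = 1
  <chi_rho, chi_2> = (1/20)[1*(12)*conj(1) + 1*(-4)*conj(1) + 2*(3*sqrt(5)/2 + 7/2)*conj(1) + 2*(-1/2 + sqrt(5)/2)*conj(1) + 2*(7/2 - 3*sqrt(5)/2)*conj(1) + 2*(-sqrt(5)/2 - 1/2)*conj(1) + 5*(0)*conj(-1) + 5*(0)*conj(-1)]
      = (1/20)[(12) + (-4) + (3*sqrt(5) + 7) + (-1 + sqrt(5)) + (7 - 3*sqrt(5)) + (-sqrt(5) - 1) + (0) + (0)] = 20/20 = 1
  <chi_rho, chi_3> = (1/20)[1*(12)*conj(1) + 1*(-4)*conj(-1) + 2*(3*sqrt(5)/2 + 7/2)*conj(-1) + 2*(-1/2 + sqrt(5)/2)*conj(1) + 2*(7/2 - 3*sqrt(5)/2)*conj(-1) + 2*(-sqrt(5)/2 - 1/2)*conj(1) + 5*(0)*conj(1) + 5*(0)*conj(-1)]
      = (1/20)[(12) + (4) + (-7 - 3*sqrt(5)) + (-1 + sqrt(5)) + (-7 + 3*sqrt(5)) + (-sqrt(5) - 1) + (0) + (0)] = 0/20 = 0
  <chi_rho, chi_4> = (1/20)[1*(12)*conj(1) + 1*(-4)*conj(-1) + 2*(3*sqrt(5)/2 + 7/2)*conj(-1) + 2*(-1/2 + sqrt(5)/2)*conj(1) + 2*(7/2 - 3*sqrt(5)/2)*conj(-1) + 2*(-sqrt(5)/2 - 1/2)*conj(1) + 5*(0)*conj(-1) + 5*(0)*conj(1)]
      = (1/20)[(12) + (4) + (-7 - 3*sqrt(5)) + (-1 + sqrt(5)) + (-7 + 3*sqrt(5)) + (-sqrt(5) - 1) + (0) + (0)] = 0/20 = 0
  <chi_rho, chi_5> = (1/20)[1*(12)*conj(2) + 1*(-4)*conj(-2) + 2*(3*sqrt(5)/2 + 7/2)*conj(1/2 + sqrt(5)/2) + 2*(-1/2 + sqrt(5)/2)*conj(-1/2 + sqrt(5)/2) + 2*(7/2 - 3*sqrt(5)/2)*conj(1/2 - sqrt(5)/2) + 2*(-sqrt(5)/2 - 1/2)*conj(-sqrt(5)/2 - 1/2) + 5*(0)*conj(0) + 5*(0)*conj(0)]
      = (1/20)[(24) + (8) + (11 + 5*sqrt(5)) + (3 - sqrt(5)) + (11 - 5*sqrt(5)) + (sqrt(5) + 3) + (0) + (0)] = 60/20 = 3
  <chi_rho, chi_6> = (1/20)[1*(12)*conj(2) + 1*(-4)*conj(2) + 2*(3*sqrt(5)/2 + 7/2)*conj(-1/2 + sqrt(5)/2) + 2*(-1/2 + sqrt(5)/2)*conj(-sqrt(5)/2 - 1/2) + 2*(7/2 - 3*sqrt(5)/2)*conj(-sqrt(5)/2 - 1/2) + 2*(-sqrt(5)/2 - 1/2)*conj(-1/2 + sqrt(5)/2) + 5*(0)*conj(0) + 5*(0)*conj(0)]
      = (1/20)[(24) + (-8) + (4 + 2*sqrt(5)) + (-2) + (4 - 2*sqrt(5)) + (-2) + (0) + (0)] = 20/20 = 1
  <chi_rho, chi_7> = (1/20)[1*(12)*conj(2) + 1*(-4)*conj(-2) + 2*(3*sqrt(5)/2 + 7/2)*conj(1/2 - sqrt(5)/2) + 2*(-1/2 + sqrt(5)/2)*conj(-sqrt(5)/2 - 1/2) + 2*(7/2 - 3*sqrt(5)/2)*conj(1/2 + sqrt(5)/2) + 2*(-sqrt(5)/2 - 1/2)*conj(-1/2 + sqrt(5)/2) + 5*(0)*conj(0) + 5*(0)*conj(0)]
      = (1/20)[(24) + (8) + (-2*sqrt(5) - 4) + (-2) + (-4 + 2*sqrt(5)) + (-2) + (0) + (0)] = 20/20 = 1
  <chi_rho, chi_8> = (1/20)[1*(12)*conj(2) + 1*(-4)*conj(2) + 2*(3*sqrt(5)/2 + 7/2)*conj(-sqrt(5)/2 - 1/2) + 2*(-1/2 + sqrt(5)/2)*conj(-1/2 + sqrt(5)/2) + 2*(7/2 - 3*sqrt(5)/2)*conj(-1/2 + sqrt(5)/2) + 2*(-sqrt(5)/2 - 1/2)*conj(-sqrt(5)/2 - 1/2) + 5*(0)*conj(0) + 5*(0)*conj(0)]
      = (1/20)[(24) + (-8) + (-5*sqrt(5) - 11) + (3 - sqrt(5)) + (-11 + 5*sqrt(5)) + (sqrt(5) + 3) + (0) + (0)] = 0/20 = 0
Dimension check: dim(rho) = sum (mult * dim) = 1*1 + 1*1 + 0*1 + 0*1 + 3*2 + 1*2 + 1*2 + 0*2 = 12 = chi_rho(e) = 12.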